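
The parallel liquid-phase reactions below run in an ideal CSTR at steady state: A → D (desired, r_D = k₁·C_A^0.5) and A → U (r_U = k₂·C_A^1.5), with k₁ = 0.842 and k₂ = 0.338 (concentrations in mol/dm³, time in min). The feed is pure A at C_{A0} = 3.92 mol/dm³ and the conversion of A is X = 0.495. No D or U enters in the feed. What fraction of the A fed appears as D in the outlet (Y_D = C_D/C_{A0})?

Exit C_A = C_{A0}(1−X) = 3.92×0.505 = 1.980 mol/dm³.
Rates in a CSTR are evaluated at the outlet concentration: r_D = 0.842×1.980^0.5 = 1.185, r_U = 0.338×1.980^1.5 = 0.9414.
Fraction of consumed A going to D: r_D/(r_D+r_U) = 0.5572.
C_D = 0.5572·C_{A0}·X = 0.5572×3.92×0.495 = 1.08 mol/dm³; Y_D = C_D/C_{A0} = 0.276.

0.276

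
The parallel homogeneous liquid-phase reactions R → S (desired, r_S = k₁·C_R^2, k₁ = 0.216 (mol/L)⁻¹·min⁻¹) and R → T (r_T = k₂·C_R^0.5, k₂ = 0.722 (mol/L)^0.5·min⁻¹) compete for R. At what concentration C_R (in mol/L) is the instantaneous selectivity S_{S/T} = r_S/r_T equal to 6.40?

7.71 mol/L

S_{S/T} = (k₁/k₂)·C_R^1.5 ⇒ C_R = (S·k₂/k₁)^(1/1.5).
= (6.40×0.722/0.216)^(0.6667) = (21.39)^(0.6667) = 7.71 mol/L.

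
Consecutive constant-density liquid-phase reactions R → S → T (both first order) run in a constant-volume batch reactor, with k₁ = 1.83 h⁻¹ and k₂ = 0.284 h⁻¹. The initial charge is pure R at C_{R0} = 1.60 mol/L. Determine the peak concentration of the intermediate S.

1.14 mol/L

For a first-order series the maximum intermediate yield is C_{S,max}/C_{R0} = (k₁/k₂)^[k₂/(k₂−k₁)].
= (1.83/0.284)^(0.284/(0.284−1.83)) = (6.444)^(-0.1837) = 0.7102.
C_{S,max} = 0.7102×1.60 = 1.14 mol/L.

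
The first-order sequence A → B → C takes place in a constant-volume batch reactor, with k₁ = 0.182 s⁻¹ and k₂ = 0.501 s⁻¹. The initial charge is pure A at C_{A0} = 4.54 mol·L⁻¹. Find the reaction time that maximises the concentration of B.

3.17 s

Setting dC_B/dt = 0 gives t_opt = ln(k₂/k₁)/(k₂−k₁).
= ln(0.501/0.182)/(0.501−0.182) = ln(2.753)/0.3190 = 1.013/0.3190 = 3.17 s.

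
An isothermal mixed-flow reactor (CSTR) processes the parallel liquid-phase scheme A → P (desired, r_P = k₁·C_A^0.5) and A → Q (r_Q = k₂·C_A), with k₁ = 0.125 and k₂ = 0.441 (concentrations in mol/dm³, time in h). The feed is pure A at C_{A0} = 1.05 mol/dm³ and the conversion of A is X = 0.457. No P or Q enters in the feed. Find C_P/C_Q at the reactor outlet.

0.375

Exit C_A = C_{A0}(1−X) = 1.05×0.543 = 0.5701 mol/dm³.
In a CSTR the entire volume is at exit conditions, so r_P = 0.125×0.5701^0.5 = 0.09439 and r_Q = 0.441×0.5701 = 0.2514.
Overall selectivity = C_P/C_Q = r_Pτ/(r_Qτ) = r_P/r_Q = 0.375.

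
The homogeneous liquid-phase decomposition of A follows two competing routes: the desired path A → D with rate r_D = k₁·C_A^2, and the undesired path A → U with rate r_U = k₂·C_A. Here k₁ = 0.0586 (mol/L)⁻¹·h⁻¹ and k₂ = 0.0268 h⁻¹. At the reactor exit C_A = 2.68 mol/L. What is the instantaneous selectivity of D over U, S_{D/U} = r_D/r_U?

S_{D/U} = r_D/r_U = (k₁·C_A^2)/(k₂·C_A) = (k₁/k₂)·C_A.
= (0.0586×2.680^2) / (0.0268×2.680) = 0.4209/0.07182 = 5.86.
Since the desired path is higher order in A, keeping C_A high (PFR or concentrated feed) favours D.

5.86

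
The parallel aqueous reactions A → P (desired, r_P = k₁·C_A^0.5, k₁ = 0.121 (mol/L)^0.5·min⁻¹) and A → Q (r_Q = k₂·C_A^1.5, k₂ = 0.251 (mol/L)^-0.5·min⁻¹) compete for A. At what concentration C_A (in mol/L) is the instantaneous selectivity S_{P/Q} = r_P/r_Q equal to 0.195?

2.47 mol/L

S_{P/Q} = (k₁/k₂)·C_A⁻¹ ⇒ C_A = (S·k₂/k₁)^(-1).
= (0.195×0.251/0.121)^(-1) = (0.4045)^(-1) = 2.47 mol/L.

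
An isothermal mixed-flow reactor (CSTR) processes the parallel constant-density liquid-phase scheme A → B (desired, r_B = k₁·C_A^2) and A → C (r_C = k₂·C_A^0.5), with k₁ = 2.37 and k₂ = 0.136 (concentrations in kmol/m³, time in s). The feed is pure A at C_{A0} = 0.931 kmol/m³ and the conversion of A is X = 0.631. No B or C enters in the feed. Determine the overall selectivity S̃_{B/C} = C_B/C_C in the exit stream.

Exit C_A = C_{A0}(1−X) = 0.931×0.369 = 0.3435 kmol/m³.
Rates in a CSTR are evaluated at the outlet concentration: r_B = 2.37×0.3435^2 = 0.2797, r_C = 0.136×0.3435^0.5 = 0.07971.
Overall selectivity = C_B/C_C = r_Bτ/(r_Cτ) = r_B/r_C = 3.51.

3.51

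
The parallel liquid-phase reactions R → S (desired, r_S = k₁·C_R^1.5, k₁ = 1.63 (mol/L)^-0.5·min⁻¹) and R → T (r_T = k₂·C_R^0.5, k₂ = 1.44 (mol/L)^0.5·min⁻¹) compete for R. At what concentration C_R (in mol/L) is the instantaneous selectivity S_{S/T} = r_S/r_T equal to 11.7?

10.3 mol/L

S_{S/T} = (k₁/k₂)·C_R ⇒ C_R = S·k₂/k₁.
= 11.7×1.44/1.63 = 10.3 mol/L.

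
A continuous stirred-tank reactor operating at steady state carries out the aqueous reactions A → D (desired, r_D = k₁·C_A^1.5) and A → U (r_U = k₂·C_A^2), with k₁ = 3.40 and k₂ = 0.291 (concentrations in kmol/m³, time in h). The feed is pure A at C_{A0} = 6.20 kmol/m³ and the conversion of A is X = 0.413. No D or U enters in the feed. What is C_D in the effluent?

2.20 kmol/m³

Exit C_A = C_{A0}(1−X) = 6.20×0.587 = 3.639 kmol/m³.
Rates in a CSTR are evaluated at the outlet concentration: r_D = 3.40×3.639^1.5 = 23.61, r_U = 0.291×3.639^2 = 3.854.
Fraction of consumed A going to D: r_D/(r_D+r_U) = 0.8596.
C_D = 0.8596·C_{A0}·X = 0.8596×6.20×0.413 = 2.20 kmol/m³.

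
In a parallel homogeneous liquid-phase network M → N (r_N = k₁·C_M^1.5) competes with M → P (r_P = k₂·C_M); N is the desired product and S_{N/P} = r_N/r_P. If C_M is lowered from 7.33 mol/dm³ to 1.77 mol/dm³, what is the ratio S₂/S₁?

0.491

S_{N/P} = (k₁/k₂)·C_M^0.5, so S₂/S₁ = (C_{M,2}/C_{M,1})^0.5.
= (1.77/7.33)^0.5 = (0.2415)^0.5 = 0.491.
Selectivity toward N falls as C_M falls — high-concentration operation is favoured.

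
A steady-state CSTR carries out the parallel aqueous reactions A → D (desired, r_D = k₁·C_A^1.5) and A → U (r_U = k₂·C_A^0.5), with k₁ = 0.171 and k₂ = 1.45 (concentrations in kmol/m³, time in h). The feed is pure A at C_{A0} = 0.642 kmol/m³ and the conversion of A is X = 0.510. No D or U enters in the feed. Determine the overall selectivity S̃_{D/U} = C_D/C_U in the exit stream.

Exit C_A = C_{A0}(1−X) = 0.642×0.490 = 0.3146 kmol/m³.
Rates in a CSTR are evaluated at the outlet concentration: r_D = 0.171×0.3146^1.5 = 0.03017, r_U = 1.45×0.3146^0.5 = 0.8133.
Overall selectivity = C_D/C_U = r_Dτ/(r_Uτ) = r_D/r_U = 0.0371.

0.0371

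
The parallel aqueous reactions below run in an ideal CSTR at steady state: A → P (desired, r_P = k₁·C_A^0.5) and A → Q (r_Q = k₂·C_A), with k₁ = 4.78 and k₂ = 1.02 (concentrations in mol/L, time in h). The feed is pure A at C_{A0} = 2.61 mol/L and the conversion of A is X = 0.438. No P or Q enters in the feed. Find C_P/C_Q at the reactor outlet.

Exit C_A = C_{A0}(1−X) = 2.61×0.562 = 1.467 mol/L.
In a CSTR the entire volume is at exit conditions, so r_P = 4.78×1.467^0.5 = 5.789 and r_Q = 1.02×1.467 = 1.496.
Overall selectivity = C_P/C_Q = r_Pτ/(r_Qτ) = r_P/r_Q = 3.87.

3.87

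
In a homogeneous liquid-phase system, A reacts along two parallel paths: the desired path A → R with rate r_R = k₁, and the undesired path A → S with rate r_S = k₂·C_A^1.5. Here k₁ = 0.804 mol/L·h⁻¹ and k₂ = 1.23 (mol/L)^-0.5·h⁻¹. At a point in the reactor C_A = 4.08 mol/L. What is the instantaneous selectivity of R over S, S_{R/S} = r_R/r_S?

0.0793

S_{R/S} = r_R/r_S = (k₁)/(k₂·C_A^1.5) = (k₁/k₂)·C_A^-1.5.
= (0.804) / (1.23×4.080^1.5) = 0.8040/10.14 = 0.0793.
The undesired path is higher order in A, so low C_A (CSTR or dilute feed) favours R.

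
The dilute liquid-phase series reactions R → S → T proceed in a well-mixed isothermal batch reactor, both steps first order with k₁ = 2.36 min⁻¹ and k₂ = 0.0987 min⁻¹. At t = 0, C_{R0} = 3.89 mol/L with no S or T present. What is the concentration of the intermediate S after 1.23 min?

For first-order series with pure R initially, C_S(t) = k₁C_{R0}/(k₂−k₁)·(e^(−k₁t) − e^(−k₂t)).
e^(−k₁t) = e^(−2.36×1.23) = e^(−2.903) = 0.05487; e^(−k₂t) = e^(−0.1214) = 0.8857.
C_S = 2.36×3.89/(0.0987−2.36) × (0.05487−0.8857) = (-4.060)×(-0.8308) = 3.373 mol/L.

3.37 mol/L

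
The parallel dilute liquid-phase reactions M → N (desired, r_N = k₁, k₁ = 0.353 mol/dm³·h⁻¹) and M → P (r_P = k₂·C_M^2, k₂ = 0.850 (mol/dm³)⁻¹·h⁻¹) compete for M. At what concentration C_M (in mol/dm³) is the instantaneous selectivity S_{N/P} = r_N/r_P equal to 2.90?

S_{N/P} = (k₁/k₂)·C_M^-2 ⇒ C_M = (S·k₂/k₁)^(-0.5).
= (2.90×0.850/0.353)^(-0.5) = (6.983)^(-0.5) = 0.378 mol/dm³.

0.378 mol/dm³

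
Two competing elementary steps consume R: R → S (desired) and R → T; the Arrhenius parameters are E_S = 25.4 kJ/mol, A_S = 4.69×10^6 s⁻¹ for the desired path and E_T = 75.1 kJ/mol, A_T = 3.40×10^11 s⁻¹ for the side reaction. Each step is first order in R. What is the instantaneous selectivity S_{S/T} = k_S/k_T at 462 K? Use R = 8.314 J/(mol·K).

5.74

Since both paths have the same order in R, the concentration cancels and S_{S/T} = k_S/k_T = (A_S/A_T)·exp[(E_T−E_S)/(RT)].
(E_T−E_S)/(RT) = (75.1−25.4)×10³/(8.314×462) = 49700/3841 = 12.94.
k_S/k_T = (4.69×10^6/3.40×10^11)·exp(12.94) = 1.379×10^-5 × 4.163×10^5 = 5.74.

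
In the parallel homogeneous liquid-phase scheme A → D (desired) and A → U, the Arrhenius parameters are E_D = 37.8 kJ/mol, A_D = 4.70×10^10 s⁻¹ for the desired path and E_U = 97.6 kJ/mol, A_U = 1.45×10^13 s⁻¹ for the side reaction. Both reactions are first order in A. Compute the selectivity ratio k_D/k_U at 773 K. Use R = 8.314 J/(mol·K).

With equal orders, S_{D/U} = k_D/k_U = (A_D/A_U)·exp[(E_U−E_D)/(RT)].
(E_U−E_D)/(RT) = (97.6−37.8)×10³/(8.314×773) = 59800/6427 = 9.305.
k_D/k_U = (4.70×10^10/1.45×10^13)·exp(9.305) = 0.003241 × 10992 = 35.6.
Since E_D < E_U, lowering the temperature improves selectivity toward D.

35.6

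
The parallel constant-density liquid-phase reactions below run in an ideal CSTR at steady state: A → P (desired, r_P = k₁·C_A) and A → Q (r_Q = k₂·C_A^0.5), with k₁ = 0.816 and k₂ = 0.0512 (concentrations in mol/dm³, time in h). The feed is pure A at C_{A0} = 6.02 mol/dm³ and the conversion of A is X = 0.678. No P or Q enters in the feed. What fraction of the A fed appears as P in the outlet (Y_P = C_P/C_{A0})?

Exit C_A = C_{A0}(1−X) = 6.02×0.322 = 1.938 mol/dm³.
Rates in a CSTR are evaluated at the outlet concentration: r_P = 0.816×1.938 = 1.582, r_Q = 0.0512×1.938^0.5 = 0.07128.
Fraction of consumed A going to P: r_P/(r_P+r_Q) = 0.9569.
C_P = 0.9569·C_{A0}·X = 0.9569×6.02×0.678 = 3.91 mol/dm³; Y_P = C_P/C_{A0} = 0.649.

0.649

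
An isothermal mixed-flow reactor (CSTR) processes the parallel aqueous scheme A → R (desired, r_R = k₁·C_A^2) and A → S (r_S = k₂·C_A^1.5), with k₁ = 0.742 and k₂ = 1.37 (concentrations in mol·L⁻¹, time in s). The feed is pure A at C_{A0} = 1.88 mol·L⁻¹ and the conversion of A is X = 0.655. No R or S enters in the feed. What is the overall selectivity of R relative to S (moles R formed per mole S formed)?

Exit C_A = C_{A0}(1−X) = 1.88×0.345 = 0.6486 mol·L⁻¹.
A CSTR operates uniformly at the exit composition, giving r_R = 0.3121 and r_S = 0.7156 (each k·C_A^n at C_A = 0.6486).
Overall selectivity = C_R/C_S = r_Rτ/(r_Sτ) = r_R/r_S = 0.436.

0.436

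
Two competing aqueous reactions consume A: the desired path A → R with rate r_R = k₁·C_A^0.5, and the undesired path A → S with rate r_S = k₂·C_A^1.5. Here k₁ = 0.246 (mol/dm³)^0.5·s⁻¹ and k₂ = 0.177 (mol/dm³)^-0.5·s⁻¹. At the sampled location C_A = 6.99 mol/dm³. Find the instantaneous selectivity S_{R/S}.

S_{R/S} = r_R/r_S = (k₁·C_A^0.5)/(k₂·C_A^1.5) = (k₁/k₂)·C_A⁻¹.
= (0.246×6.990^0.5) / (0.177×6.990^1.5) = 0.6504/3.271 = 0.199.

0.199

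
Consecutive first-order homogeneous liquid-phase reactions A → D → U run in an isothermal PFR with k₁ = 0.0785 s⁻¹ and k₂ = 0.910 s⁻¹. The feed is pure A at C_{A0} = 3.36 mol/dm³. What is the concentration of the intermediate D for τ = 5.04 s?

0.210 mol/dm³

For first-order series with pure A initially, C_D(τ) = k₁C_{A0}/(k₂−k₁)·(e^(−k₁τ) − e^(−k₂τ)).
e^(−k₁τ) = e^(−0.0785×5.04) = e^(−0.3956) = 0.6732; e^(−k₂τ) = e^(−4.586) = 0.01019.
C_D = 0.0785×3.36/(0.910−0.0785) × (0.6732−0.01019) = 0.3172×0.6631 = 0.2103 mol/dm³.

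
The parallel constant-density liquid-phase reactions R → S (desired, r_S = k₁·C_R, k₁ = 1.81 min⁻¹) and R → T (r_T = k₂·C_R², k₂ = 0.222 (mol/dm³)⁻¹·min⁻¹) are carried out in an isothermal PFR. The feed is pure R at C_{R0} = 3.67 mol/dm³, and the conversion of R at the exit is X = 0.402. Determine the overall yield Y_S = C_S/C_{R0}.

C_R = C_{R0}(1−X) = 2.195 mol/dm³.
Along a PFR/batch, dC_S/dC_R = −r_S/(r_S+r_T) = −k₁/(k₁+k₂·C_R).
Integrating from C_{R0} to C_R: C_S = (1.81/0.222)·ln[(1.81+0.222·3.67)/(1.81+0.222·2.19)] = 8.153·ln(2.625/2.297) = 1.087 mol/dm³.
Y_S = C_S/C_{R0} = 1.087/3.67 = 0.296.

0.296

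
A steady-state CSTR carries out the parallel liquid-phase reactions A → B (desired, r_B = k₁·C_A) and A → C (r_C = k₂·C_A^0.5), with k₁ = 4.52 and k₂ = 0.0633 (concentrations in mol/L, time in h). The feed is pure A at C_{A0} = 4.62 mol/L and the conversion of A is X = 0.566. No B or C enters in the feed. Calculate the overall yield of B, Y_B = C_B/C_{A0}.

0.560

Exit C_A = C_{A0}(1−X) = 4.62×0.434 = 2.005 mol/L.
In a CSTR the entire volume is at exit conditions, so r_B = 4.52×2.005 = 9.063 and r_C = 0.0633×2.005^0.5 = 0.08963.
Fraction of consumed A going to B: r_B/(r_B+r_C) = 0.9902.
C_B = 0.9902·C_{A0}·X = 0.9902×4.62×0.566 = 2.59 mol/L; Y_B = C_B/C_{A0} = 0.560.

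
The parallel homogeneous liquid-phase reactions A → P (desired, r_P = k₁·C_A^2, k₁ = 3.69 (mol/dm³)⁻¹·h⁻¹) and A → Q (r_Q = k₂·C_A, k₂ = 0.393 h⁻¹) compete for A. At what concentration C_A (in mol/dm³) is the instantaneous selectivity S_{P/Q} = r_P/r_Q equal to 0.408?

0.0435 mol/dm³

S_{P/Q} = (k₁/k₂)·C_A ⇒ C_A = S·k₂/k₁.
= 0.408×0.393/3.69 = 0.0435 mol/dm³.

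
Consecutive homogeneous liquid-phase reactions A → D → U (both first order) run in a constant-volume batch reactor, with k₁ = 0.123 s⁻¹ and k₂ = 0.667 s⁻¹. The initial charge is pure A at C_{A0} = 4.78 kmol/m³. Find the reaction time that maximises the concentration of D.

The intermediate peaks when r₁ = r₂, i.e. k₁e^(−k₁t) = k₂e^(−k₂t), giving t_opt = ln(k₂/k₁)/(k₂−k₁).
= ln(0.667/0.123)/(0.667−0.123) = ln(5.423)/0.5440 = 1.691/0.5440 = 3.11 s.

3.11 s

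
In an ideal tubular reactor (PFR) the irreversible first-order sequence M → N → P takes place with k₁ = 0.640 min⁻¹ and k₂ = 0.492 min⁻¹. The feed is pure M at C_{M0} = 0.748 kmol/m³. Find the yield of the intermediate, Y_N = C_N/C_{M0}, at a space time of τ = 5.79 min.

0.144

The intermediate concentration in a first-order A→B→C sequence is C_N = k₁C_{M0}(e^(−k₁τ) − e^(−k₂τ))/(k₂−k₁).
e^(−k₁τ) = e^(−0.640×5.79) = e^(−3.706) = 0.02459; e^(−k₂τ) = e^(−2.849) = 0.05792.
C_N = 0.640×0.748/(0.492−0.640) × (0.02459−0.05792) = (-3.235)×(-0.03334) = 0.1078 kmol/m³.
Y_N = C_N/C_{M0} = 0.1078/0.748 = 0.144.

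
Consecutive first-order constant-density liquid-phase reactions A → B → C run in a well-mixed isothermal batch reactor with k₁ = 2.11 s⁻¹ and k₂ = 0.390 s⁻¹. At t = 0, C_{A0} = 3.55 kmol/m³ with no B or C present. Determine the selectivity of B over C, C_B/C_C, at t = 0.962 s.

For first-order series with pure A initially, C_B(t) = k₁C_{A0}/(k₂−k₁)·(e^(−k₁t) − e^(−k₂t)).
e^(−k₁t) = e^(−2.11×0.962) = e^(−2.030) = 0.1314; e^(−k₂t) = e^(−0.3752) = 0.6872.
C_B = 2.11×3.55/(0.390−2.11) × (0.1314−0.6872) = (-4.355)×(-0.5558) = 2.421 kmol/m³.
C_A = C_{A0}e^(−k₁t) = 0.4663 kmol/m³, so C_C = C_{A0}−C_A−C_B = 0.6632 kmol/m³; C_B/C_C = 3.65.

3.65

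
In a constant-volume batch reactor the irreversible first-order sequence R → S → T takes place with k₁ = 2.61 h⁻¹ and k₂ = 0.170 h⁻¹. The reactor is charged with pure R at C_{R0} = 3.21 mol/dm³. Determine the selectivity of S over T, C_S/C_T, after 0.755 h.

11.5

The intermediate concentration in a first-order A→B→C sequence is C_S = k₁C_{R0}(e^(−k₁t) − e^(−k₂t))/(k₂−k₁).
e^(−k₁t) = e^(−2.61×0.755) = e^(−1.971) = 0.1394; e^(−k₂t) = e^(−0.1284) = 0.8795.
C_S = 2.61×3.21/(0.170−2.61) × (0.1394−0.8795) = (-3.434)×(-0.7402) = 2.541 mol/dm³.
C_R = C_{R0}e^(−k₁t) = 0.4474 mol/dm³, so C_T = C_{R0}−C_R−C_S = 0.2211 mol/dm³; C_S/C_T = 11.5.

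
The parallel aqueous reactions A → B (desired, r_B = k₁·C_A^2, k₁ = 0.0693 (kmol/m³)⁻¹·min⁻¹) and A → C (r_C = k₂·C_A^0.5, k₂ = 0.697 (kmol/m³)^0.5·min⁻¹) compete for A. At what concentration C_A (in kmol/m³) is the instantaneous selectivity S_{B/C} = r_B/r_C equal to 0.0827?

0.884 kmol/m³

S_{B/C} = (k₁/k₂)·C_A^1.5 ⇒ C_A = (S·k₂/k₁)^(1/1.5).
= (0.0827×0.697/0.0693)^(0.6667) = (0.8318)^(0.6667) = 0.884 kmol/m³.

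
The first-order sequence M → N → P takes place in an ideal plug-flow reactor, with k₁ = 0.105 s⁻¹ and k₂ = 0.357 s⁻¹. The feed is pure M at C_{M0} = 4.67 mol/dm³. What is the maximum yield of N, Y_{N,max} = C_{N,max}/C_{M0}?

0.177

Evaluating C_N at τ_opt = ln(k₂/k₁)/(k₂−k₁) gives C_{N,max}/C_{M0} = (k₁/k₂)^[k₂/(k₂−k₁)].
= (0.105/0.357)^(0.357/(0.357−0.105)) = (0.2941)^(1.417) = 0.1766.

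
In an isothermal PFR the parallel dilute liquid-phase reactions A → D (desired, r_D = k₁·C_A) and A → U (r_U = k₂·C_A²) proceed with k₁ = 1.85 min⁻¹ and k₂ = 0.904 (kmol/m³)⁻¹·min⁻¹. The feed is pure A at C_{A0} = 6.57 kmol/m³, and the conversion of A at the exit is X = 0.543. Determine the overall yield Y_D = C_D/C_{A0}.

C_A = C_{A0}(1−X) = 3.002 kmol/m³.
Along a PFR/batch, dC_D/dC_A = −r_D/(r_D+r_U) = −k₁/(k₁+k₂·C_A).
Integrating from C_{A0} to C_A: C_D = (1.85/0.904)·ln[(1.85+0.904·6.57)/(1.85+0.904·3.00)] = 2.046·ln(7.789/4.564) = 1.094 kmol/m³.
Y_D = C_D/C_{A0} = 1.094/6.57 = 0.166.

0.166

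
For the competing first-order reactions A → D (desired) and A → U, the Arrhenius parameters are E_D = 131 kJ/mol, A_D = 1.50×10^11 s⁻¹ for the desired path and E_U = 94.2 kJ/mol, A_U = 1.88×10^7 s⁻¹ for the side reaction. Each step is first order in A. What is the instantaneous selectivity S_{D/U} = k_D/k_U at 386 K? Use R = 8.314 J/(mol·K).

0.0835

With equal orders, S_{D/U} = k_D/k_U = (A_D/A_U)·exp[(E_U−E_D)/(RT)].
(E_U−E_D)/(RT) = (94.2−131)×10³/(8.314×386) = -36800/3209 = -11.47.
k_D/k_U = (1.50×10^11/1.88×10^7)·exp(-11.47) = 7979 × 1.047×10^-5 = 0.0835.
Since E_D > E_U, raising the temperature improves selectivity toward D.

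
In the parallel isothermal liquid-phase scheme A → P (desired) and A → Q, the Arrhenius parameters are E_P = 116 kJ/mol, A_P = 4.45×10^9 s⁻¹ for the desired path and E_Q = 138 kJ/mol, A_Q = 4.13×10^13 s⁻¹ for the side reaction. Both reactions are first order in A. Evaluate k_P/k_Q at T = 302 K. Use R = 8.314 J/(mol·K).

0.688

k_P/k_Q = (A_P/A_Q)·exp[−(E_P−E_Q)/(RT)] = (A_P/A_Q)·exp[(E_Q−E_P)/(RT)].
(E_Q−E_P)/(RT) = (138−116)×10³/(8.314×302) = 22000/2511 = 8.762.
k_P/k_Q = (4.45×10^9/4.13×10^13)·exp(8.762) = 1.077×10^-4 × 6387 = 0.688.
Since E_P < E_Q, lowering the temperature improves selectivity toward P.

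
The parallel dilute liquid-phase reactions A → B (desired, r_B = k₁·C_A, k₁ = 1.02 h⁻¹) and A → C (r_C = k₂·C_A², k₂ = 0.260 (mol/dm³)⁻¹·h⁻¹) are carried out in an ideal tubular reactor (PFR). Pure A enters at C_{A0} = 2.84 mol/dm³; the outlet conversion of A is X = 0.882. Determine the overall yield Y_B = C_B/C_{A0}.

C_A = C_{A0}(1−X) = 0.3351 mol/dm³.
Along a PFR/batch, dC_B/dC_A = −r_B/(r_B+r_C) = −k₁/(k₁+k₂·C_A).
Integrating from C_{A0} to C_A: C_B = (1.02/0.260)·ln[(1.02+0.260·2.84)/(1.02+0.260·0.335)] = 3.923·ln(1.758/1.107) = 1.815 mol/dm³.
Y_B = C_B/C_{A0} = 1.815/2.84 = 0.639.

0.639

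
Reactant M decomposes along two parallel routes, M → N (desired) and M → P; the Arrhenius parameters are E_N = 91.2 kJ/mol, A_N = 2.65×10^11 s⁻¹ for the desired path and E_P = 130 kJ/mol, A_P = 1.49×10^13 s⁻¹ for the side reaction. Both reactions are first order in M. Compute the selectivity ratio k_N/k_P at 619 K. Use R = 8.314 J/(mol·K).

k_N/k_P = (A_N/A_P)·exp[−(E_N−E_P)/(RT)] = (A_N/A_P)·exp[(E_P−E_N)/(RT)].
(E_P−E_N)/(RT) = (130−91.2)×10³/(8.314×619) = 38800/5146 = 7.539.
k_N/k_P = (2.65×10^11/1.49×10^13)·exp(7.539) = 0.01779 × 1881 = 33.4.

33.4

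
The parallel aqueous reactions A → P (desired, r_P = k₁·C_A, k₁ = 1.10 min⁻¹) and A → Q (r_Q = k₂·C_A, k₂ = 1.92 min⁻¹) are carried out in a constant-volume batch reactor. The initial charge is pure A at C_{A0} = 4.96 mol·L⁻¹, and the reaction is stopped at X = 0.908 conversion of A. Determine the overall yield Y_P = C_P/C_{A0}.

0.331

C_A = C_{A0}(1−X) = 0.4563 mol·L⁻¹.
Both paths are first order in A, so the instantaneous fraction to P is constant: dC_P/d(−C_A) = k₁/(k₁+k₂) = 0.3642.
C_P = 0.3642·(C_{A0}−C_A) = 0.3642×4.504 = 1.64 mol·L⁻¹.
Y_P = C_P/C_{A0} = 1.640/4.96 = 0.331.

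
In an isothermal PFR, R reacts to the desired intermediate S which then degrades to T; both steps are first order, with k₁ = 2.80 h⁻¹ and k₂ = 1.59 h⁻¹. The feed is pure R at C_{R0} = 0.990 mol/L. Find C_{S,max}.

For a first-order series the maximum intermediate yield is C_{S,max}/C_{R0} = (k₁/k₂)^[k₂/(k₂−k₁)].
= (2.80/1.59)^(1.59/(1.59−2.80)) = (1.761)^(-1.314) = 0.4754.
C_{S,max} = 0.4754×0.990 = 0.471 mol/L.

0.471 mol/L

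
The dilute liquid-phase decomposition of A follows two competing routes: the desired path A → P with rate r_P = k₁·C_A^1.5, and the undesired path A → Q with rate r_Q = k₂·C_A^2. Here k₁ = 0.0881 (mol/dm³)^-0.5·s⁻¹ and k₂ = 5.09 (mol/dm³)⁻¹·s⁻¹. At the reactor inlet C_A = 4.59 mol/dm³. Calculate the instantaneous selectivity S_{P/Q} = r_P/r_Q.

S_{P/Q} = r_P/r_Q = (k₁·C_A^1.5)/(k₂·C_A^2) = (k₁/k₂)·C_A^-0.5.
= (0.0881×4.590^1.5) / (5.09×4.590^2) = 0.8664/107.2 = 0.00808.

0.00808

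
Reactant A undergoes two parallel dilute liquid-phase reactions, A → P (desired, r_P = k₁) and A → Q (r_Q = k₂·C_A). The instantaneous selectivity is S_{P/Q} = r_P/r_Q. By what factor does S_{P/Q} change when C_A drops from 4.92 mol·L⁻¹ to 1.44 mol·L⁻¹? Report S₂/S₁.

3.42

S_{P/Q} = (k₁/k₂)·C_A⁻¹, so S₂/S₁ = (C_{A,2}/C_{A,1})⁻¹.
= 4.92/1.44 = 3.42.
Selectivity toward P rises as C_A falls — low-concentration operation is favoured.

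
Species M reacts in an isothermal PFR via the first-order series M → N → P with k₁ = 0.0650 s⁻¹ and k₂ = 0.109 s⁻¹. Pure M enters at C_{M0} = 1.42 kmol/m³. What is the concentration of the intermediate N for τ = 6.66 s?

0.346 kmol/m³

Solving the coupled first-order balances gives C_N(τ) = [k₁/(k₂−k₁)]·C_{M0}·(e^(−k₁τ) − e^(−k₂τ)).
e^(−k₁τ) = e^(−0.0650×6.66) = e^(−0.4329) = 0.6486; e^(−k₂τ) = e^(−0.7259) = 0.4839.
C_N = 0.0650×1.42/(0.109−0.0650) × (0.6486−0.4839) = 2.098×0.1648 = 0.3456 kmol/m³.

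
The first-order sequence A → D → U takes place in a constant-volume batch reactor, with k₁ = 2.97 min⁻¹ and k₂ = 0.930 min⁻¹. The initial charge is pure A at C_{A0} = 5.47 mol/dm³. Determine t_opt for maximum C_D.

0.569 min

For first-order series the maximum of C_D occurs at t_opt = ln(k₂/k₁)/(k₂−k₁).
= ln(0.930/2.97)/(0.930−2.97) = ln(0.3131)/-2.040 = -1.161/-2.040 = 0.569 min.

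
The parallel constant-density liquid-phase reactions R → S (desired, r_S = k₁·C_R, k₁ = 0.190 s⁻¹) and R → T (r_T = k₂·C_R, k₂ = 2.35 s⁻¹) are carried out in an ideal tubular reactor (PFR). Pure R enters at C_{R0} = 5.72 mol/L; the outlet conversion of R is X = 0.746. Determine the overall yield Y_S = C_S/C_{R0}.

0.0558

C_R = C_{R0}(1−X) = 1.453 mol/L.
Both paths are first order in R, so the instantaneous fraction to S is constant: dC_S/d(−C_R) = k₁/(k₁+k₂) = 0.07480.
C_S = 0.07480·(C_{R0}−C_R) = 0.07480×4.267 = 0.319 mol/L.
Y_S = C_S/C_{R0} = 0.3192/5.72 = 0.0558.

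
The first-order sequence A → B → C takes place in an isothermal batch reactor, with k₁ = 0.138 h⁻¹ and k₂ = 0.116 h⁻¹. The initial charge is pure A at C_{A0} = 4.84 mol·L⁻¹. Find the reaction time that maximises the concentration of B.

For first-order series the maximum of C_B occurs at t_opt = ln(k₂/k₁)/(k₂−k₁).
= ln(0.116/0.138)/(0.116−0.138) = ln(0.8406)/-0.02200 = -0.1737/-0.02200 = 7.89 h.

7.89 h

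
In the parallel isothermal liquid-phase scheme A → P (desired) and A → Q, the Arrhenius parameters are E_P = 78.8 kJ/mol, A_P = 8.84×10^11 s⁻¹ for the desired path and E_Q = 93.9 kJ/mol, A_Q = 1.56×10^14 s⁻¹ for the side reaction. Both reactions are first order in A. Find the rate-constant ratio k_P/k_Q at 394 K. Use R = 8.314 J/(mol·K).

k_P/k_Q = (A_P/A_Q)·exp[−(E_P−E_Q)/(RT)] = (A_P/A_Q)·exp[(E_Q−E_P)/(RT)].
(E_Q−E_P)/(RT) = (93.9−78.8)×10³/(8.314×394) = 15100/3276 = 4.610.
k_P/k_Q = (8.84×10^11/1.56×10^14)·exp(4.610) = 0.005667 × 100.5 = 0.569.

0.569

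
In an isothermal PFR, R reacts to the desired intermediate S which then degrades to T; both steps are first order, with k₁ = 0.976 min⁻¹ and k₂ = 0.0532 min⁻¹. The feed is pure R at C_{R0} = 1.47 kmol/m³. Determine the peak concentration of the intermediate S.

1.24 kmol/m³

Evaluating C_S at τ_opt = ln(k₂/k₁)/(k₂−k₁) gives C_{S,max}/C_{R0} = (k₁/k₂)^[k₂/(k₂−k₁)].
= (0.976/0.0532)^(0.0532/(0.0532−0.976)) = (18.35)^(-0.05765) = 0.8456.
C_{S,max} = 0.8456×1.47 = 1.24 kmol/m³.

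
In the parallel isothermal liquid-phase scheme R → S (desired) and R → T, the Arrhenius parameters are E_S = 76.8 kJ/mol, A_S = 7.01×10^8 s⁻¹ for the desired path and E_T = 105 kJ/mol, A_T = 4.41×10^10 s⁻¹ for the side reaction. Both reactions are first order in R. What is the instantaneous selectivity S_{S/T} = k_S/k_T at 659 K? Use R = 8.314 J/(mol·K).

2.73

k_S/k_T = (A_S/A_T)·exp[−(E_S−E_T)/(RT)] = (A_S/A_T)·exp[(E_T−E_S)/(RT)].
(E_T−E_S)/(RT) = (105−76.8)×10³/(8.314×659) = 28200/5479 = 5.147.
k_S/k_T = (7.01×10^8/4.41×10^10)·exp(5.147) = 0.01590 × 171.9 = 2.73.
Since E_S < E_T, lowering the temperature improves selectivity toward S.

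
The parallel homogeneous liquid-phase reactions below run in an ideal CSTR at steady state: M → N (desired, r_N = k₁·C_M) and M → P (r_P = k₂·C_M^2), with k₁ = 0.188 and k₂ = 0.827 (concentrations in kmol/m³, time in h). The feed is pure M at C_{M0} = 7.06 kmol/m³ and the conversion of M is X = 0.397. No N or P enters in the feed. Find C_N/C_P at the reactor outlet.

0.0534

Exit C_M = C_{M0}(1−X) = 7.06×0.603 = 4.257 kmol/m³.
A CSTR operates uniformly at the exit composition, giving r_N = 0.8003 and r_P = 14.99 (each k·C_M^n at C_M = 4.257).
Overall selectivity = C_N/C_P = r_Nτ/(r_Pτ) = r_N/r_P = 0.0534.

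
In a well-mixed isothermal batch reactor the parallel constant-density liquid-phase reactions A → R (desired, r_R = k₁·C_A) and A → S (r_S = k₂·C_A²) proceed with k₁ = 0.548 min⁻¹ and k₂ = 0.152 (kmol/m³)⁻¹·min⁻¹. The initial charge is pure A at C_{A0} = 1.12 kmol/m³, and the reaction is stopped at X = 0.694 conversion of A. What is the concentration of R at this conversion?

C_A = C_{A0}(1−X) = 0.3427 kmol/m³.
Along a PFR/batch, dC_R/dC_A = −r_R/(r_R+r_S) = −k₁/(k₁+k₂·C_A).
Integrating from C_{A0} to C_A: C_R = (0.548/0.152)·ln[(0.548+0.152·1.12)/(0.548+0.152·0.343)] = 3.605·ln(0.7182/0.6001) = 0.6479 kmol/m³.

0.648 kmol/m³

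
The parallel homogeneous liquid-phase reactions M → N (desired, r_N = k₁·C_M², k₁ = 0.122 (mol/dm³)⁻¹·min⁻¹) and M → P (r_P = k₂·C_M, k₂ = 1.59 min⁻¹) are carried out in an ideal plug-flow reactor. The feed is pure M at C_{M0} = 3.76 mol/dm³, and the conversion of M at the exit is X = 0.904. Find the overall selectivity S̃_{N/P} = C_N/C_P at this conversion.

C_M = C_{M0}(1−X) = 0.3610 mol/dm³.
Along a PFR/batch, dC_P/dC_M = −r_P/(r_N+r_P) = −k₂/(k₂+k₁·C_M).
Integrating from C_{M0} to C_M: C_P = (1.59/0.122)·ln[(1.59+0.122·3.76)/(1.59+0.122·0.361)] = 13.03·ln(2.049/1.634) = 2.948 mol/dm³.
Then C_N = (C_{M0}−C_M) − C_P = 3.399 − 2.948 = 0.4515 mol/dm³.
S̃_{N/P} = C_N/C_P = 0.4515/2.948 = 0.153.

0.153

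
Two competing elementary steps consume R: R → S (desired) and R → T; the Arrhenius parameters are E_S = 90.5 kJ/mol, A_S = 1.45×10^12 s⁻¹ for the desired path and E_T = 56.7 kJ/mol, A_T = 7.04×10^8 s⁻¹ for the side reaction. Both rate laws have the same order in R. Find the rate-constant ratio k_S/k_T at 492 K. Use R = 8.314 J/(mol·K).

0.531

k_S/k_T = (A_S/A_T)·exp[−(E_S−E_T)/(RT)] = (A_S/A_T)·exp[(E_T−E_S)/(RT)].
(E_T−E_S)/(RT) = (56.7−90.5)×10³/(8.314×492) = -33800/4090 = -8.263.
k_S/k_T = (1.45×10^12/7.04×10^8)·exp(-8.263) = 2060 × 2.579×10^-4 = 0.531.
Since E_S > E_T, raising the temperature improves selectivity toward S.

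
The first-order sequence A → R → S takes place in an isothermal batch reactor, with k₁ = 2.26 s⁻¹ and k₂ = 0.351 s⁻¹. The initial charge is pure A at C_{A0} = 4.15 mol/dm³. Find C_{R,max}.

2.95 mol/dm³

At the optimum, C_{R,max}/C_{A0} = (k₁/k₂)^[k₂/(k₂−k₁)].
= (2.26/0.351)^(0.351/(0.351−2.26)) = (6.439)^(-0.1839) = 0.7101.
C_{R,max} = 0.7101×4.15 = 2.95 mol/dm³.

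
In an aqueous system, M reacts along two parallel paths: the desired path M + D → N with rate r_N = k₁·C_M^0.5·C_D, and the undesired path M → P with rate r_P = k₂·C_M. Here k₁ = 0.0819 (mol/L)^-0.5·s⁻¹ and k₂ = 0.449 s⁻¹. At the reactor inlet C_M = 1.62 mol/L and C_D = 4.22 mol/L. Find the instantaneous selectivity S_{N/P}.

0.605

S_{N/P} = r_N/r_P = (k₁·C_M^0.5·C_D)/(k₂·C_M) = (k₁/k₂)·C_M^-0.5·C_D.
= (0.0819×1.620^0.5×4.220) / (0.449×1.620) = 0.4399/0.7274 = 0.605.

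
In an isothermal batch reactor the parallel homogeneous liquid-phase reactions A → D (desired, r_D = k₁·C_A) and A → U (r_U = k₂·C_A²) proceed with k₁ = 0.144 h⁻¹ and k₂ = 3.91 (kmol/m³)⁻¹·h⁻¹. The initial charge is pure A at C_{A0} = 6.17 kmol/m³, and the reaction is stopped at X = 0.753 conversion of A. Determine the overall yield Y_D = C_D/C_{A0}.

0.00824

C_A = C_{A0}(1−X) = 1.524 kmol/m³.
Along a PFR/batch, dC_D/dC_A = −r_D/(r_D+r_U) = −k₁/(k₁+k₂·C_A).
Integrating from C_{A0} to C_A: C_D = (0.144/3.91)·ln[(0.144+3.91·6.17)/(0.144+3.91·1.52)] = 0.03683·ln(24.27/6.103) = 0.05084 kmol/m³.
Y_D = C_D/C_{A0} = 0.05084/6.17 = 0.00824.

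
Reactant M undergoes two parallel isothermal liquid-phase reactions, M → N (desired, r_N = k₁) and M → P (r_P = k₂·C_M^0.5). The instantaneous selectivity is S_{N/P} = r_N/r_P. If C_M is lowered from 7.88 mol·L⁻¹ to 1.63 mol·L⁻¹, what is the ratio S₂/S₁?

2.20

S_{N/P} = (k₁/k₂)·C_M^-0.5, so S₂/S₁ = (C_{M,2}/C_{M,1})^-0.5.
= (1.63/7.88)^(-0.5) = (0.2069)^(-0.5) = 2.20.
Selectivity toward N rises as C_M falls — low-concentration operation is favoured.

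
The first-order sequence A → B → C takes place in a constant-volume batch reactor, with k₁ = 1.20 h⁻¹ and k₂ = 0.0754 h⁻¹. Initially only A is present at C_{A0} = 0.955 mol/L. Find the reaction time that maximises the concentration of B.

2.46 h

For first-order series the maximum of C_B occurs at t_opt = ln(k₂/k₁)/(k₂−k₁).
= ln(0.0754/1.20)/(0.0754−1.20) = ln(0.06283)/-1.125 = -2.767/-1.125 = 2.46 h.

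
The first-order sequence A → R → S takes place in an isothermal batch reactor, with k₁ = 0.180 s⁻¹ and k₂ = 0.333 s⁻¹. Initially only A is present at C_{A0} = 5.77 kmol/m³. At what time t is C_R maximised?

4.02 s

For first-order series the maximum of C_R occurs at t_opt = ln(k₂/k₁)/(k₂−k₁).
= ln(0.333/0.180)/(0.333−0.180) = ln(1.850)/0.1530 = 0.6152/0.1530 = 4.02 s.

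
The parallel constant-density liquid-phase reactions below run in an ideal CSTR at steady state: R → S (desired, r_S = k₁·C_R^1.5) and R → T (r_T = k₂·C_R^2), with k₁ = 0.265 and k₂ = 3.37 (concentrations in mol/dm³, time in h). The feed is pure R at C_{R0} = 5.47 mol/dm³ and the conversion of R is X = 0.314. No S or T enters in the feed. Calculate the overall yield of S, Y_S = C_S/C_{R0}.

0.0122

Exit C_R = C_{R0}(1−X) = 5.47×0.686 = 3.752 mol/dm³.
In a CSTR the entire volume is at exit conditions, so r_S = 0.265×3.752^1.5 = 1.926 and r_T = 3.37×3.752^2 = 47.45.
Fraction of consumed R going to S: r_S/(r_S+r_T) = 0.03901.
C_S = 0.03901·C_{R0}·X = 0.03901×5.47×0.314 = 0.0670 mol/dm³; Y_S = C_S/C_{R0} = 0.0122.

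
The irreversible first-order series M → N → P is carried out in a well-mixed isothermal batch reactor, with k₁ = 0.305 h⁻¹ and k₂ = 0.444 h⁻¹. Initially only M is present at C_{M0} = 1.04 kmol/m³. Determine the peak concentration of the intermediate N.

Evaluating C_N at t_opt = ln(k₂/k₁)/(k₂−k₁) gives C_{N,max}/C_{M0} = (k₁/k₂)^[k₂/(k₂−k₁)].
= (0.305/0.444)^(0.444/(0.444−0.305)) = (0.6869)^(3.194) = 0.3014.
C_{N,max} = 0.3014×1.04 = 0.313 kmol/m³.

0.313 kmol/m³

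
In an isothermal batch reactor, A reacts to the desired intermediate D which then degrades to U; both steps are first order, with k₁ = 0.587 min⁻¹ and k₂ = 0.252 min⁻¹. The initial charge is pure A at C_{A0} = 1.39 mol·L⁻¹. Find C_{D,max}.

At the optimum, C_{D,max}/C_{A0} = (k₁/k₂)^[k₂/(k₂−k₁)].
= (0.587/0.252)^(0.252/(0.252−0.587)) = (2.329)^(-0.7522) = 0.5294.
C_{D,max} = 0.5294×1.39 = 0.736 mol·L⁻¹.

0.736 mol·L⁻¹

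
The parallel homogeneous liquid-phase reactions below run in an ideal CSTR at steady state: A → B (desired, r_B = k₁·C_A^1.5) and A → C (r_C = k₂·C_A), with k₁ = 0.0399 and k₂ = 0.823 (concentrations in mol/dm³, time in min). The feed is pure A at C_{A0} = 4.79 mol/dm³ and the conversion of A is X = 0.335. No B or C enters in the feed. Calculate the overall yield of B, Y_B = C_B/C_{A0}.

0.0267

Exit C_A = C_{A0}(1−X) = 4.79×0.665 = 3.185 mol/dm³.
In a CSTR the entire volume is at exit conditions, so r_B = 0.0399×3.185^1.5 = 0.2268 and r_C = 0.823×3.185 = 2.622.
Fraction of consumed A going to B: r_B/(r_B+r_C) = 0.07964.
C_B = 0.07964·C_{A0}·X = 0.07964×4.79×0.335 = 0.128 mol/dm³; Y_B = C_B/C_{A0} = 0.0267.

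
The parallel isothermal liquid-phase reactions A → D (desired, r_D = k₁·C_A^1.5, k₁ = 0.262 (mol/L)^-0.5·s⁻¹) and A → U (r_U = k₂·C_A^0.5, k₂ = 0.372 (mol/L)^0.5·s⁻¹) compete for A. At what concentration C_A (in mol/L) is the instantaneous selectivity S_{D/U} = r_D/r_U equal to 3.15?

S_{D/U} = (k₁/k₂)·C_A ⇒ C_A = S·k₂/k₁.
= 3.15×0.372/0.262 = 4.47 mol/L.

4.47 mol/L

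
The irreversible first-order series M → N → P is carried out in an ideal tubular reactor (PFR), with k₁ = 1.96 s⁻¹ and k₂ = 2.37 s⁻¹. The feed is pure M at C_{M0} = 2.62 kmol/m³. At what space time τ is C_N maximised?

For first-order series the maximum of C_N occurs at τ_opt = ln(k₂/k₁)/(k₂−k₁).
= ln(2.37/1.96)/(2.37−1.96) = ln(1.209)/0.4100 = 0.1899/0.4100 = 0.463 s.

0.463 s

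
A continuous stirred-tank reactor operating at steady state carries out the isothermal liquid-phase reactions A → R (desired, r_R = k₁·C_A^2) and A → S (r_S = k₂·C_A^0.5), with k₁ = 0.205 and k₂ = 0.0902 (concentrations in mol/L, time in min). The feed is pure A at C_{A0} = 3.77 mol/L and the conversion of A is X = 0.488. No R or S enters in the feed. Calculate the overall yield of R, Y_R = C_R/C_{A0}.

0.419

Exit C_A = C_{A0}(1−X) = 3.77×0.512 = 1.930 mol/L.
In a CSTR the entire volume is at exit conditions, so r_R = 0.205×1.930^2 = 0.7638 and r_S = 0.0902×1.930^0.5 = 0.1253.
Fraction of consumed A going to R: r_R/(r_R+r_S) = 0.8591.
C_R = 0.8591·C_{A0}·X = 0.8591×3.77×0.488 = 1.58 mol/L; Y_R = C_R/C_{A0} = 0.419.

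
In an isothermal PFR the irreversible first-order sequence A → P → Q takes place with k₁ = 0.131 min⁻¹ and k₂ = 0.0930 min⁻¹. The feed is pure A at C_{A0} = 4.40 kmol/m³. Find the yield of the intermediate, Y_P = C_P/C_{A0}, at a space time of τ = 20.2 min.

For first-order series with pure A initially, C_P(τ) = k₁C_{A0}/(k₂−k₁)·(e^(−k₁τ) − e^(−k₂τ)).
e^(−k₁τ) = e^(−0.131×20.2) = e^(−2.646) = 0.07092; e^(−k₂τ) = e^(−1.879) = 0.1528.
C_P = 0.131×4.40/(0.0930−0.131) × (0.07092−0.1528) = (-15.17)×(-0.08188) = 1.242 kmol/m³.
Y_P = C_P/C_{A0} = 1.242/4.40 = 0.282.

0.282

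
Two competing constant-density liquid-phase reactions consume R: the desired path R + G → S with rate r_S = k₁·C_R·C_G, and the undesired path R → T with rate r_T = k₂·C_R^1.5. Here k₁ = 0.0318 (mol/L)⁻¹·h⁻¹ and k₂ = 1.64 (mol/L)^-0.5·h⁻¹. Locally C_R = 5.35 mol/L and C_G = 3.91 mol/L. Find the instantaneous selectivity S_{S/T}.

S_{S/T} = r_S/r_T = (k₁·C_R·C_G)/(k₂·C_R^1.5) = (k₁/k₂)·C_R^-0.5·C_G.
= (0.0318×5.350×3.910) / (1.64×5.350^1.5) = 0.6652/20.29 = 0.0328.
The undesired path is higher order in R, so low C_R (CSTR or dilute feed) favours S.

0.0328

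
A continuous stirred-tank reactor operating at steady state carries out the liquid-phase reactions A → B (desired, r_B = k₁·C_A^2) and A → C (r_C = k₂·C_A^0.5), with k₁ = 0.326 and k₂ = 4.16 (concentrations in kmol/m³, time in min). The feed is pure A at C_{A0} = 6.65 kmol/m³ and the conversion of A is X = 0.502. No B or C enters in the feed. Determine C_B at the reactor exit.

1.07 kmol/m³

Exit C_A = C_{A0}(1−X) = 6.65×0.498 = 3.312 kmol/m³.
In a CSTR the entire volume is at exit conditions, so r_B = 0.326×3.312^2 = 3.575 and r_C = 4.16×3.312^0.5 = 7.570.
Fraction of consumed A going to B: r_B/(r_B+r_C) = 0.3208.
C_B = 0.3208·C_{A0}·X = 0.3208×6.65×0.502 = 1.07 kmol/m³.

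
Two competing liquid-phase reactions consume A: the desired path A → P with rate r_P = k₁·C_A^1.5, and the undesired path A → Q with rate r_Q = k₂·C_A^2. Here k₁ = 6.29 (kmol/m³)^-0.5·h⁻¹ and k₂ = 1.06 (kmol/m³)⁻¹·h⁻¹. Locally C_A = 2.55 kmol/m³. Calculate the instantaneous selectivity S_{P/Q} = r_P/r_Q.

S_{P/Q} = r_P/r_Q = (k₁·C_A^1.5)/(k₂·C_A^2) = (k₁/k₂)·C_A^-0.5.
= (6.29×2.550^1.5) / (1.06×2.550^2) = 25.61/6.893 = 3.72.
The undesired path is higher order in A, so low C_A (CSTR or dilute feed) favours P.

3.72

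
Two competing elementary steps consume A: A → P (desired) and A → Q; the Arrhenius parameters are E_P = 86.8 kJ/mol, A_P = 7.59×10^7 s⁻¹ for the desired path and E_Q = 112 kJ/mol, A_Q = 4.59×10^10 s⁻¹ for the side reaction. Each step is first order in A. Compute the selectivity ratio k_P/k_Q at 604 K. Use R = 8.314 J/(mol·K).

k_P/k_Q = (A_P/A_Q)·exp[−(E_P−E_Q)/(RT)] = (A_P/A_Q)·exp[(E_Q−E_P)/(RT)].
(E_Q−E_P)/(RT) = (112−86.8)×10³/(8.314×604) = 25200/5022 = 5.018.
k_P/k_Q = (7.59×10^7/4.59×10^10)·exp(5.018) = 0.001654 × 151.1 = 0.250.

0.250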